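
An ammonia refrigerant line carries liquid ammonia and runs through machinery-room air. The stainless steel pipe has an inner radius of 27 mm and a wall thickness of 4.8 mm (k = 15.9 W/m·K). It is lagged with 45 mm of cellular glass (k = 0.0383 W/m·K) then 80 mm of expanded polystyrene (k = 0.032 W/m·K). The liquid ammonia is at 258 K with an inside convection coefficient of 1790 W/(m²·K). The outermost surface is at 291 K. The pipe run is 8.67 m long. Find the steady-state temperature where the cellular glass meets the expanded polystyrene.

Treating each annulus and film as a series resistance:
R_inner film = 1/(h_i·2πr₁L) = 1/(1790×2π×0.027×8.67) = 3.798×10^-4 K/W
R_stainless steel pipe wall = ln(31.8/27)/(2π×15.9×8.67) = 1.889×10^-4 K/W
R_cellular glass = ln(76.8/31.8)/(2π×0.0383×8.67) = 0.4226 K/W
R_expanded polystyrene = ln(156.8/76.8)/(2π×0.032×8.67) = 0.4095 K/W
R_total = 0.8326 K/W
Q = ΔT/R_total = 33/0.8326
Q = 39.6 W
T_interface = T_inner + Q·ΣR(inner→interface) = 258 + 39.6×0.4232

T ≈ 275 K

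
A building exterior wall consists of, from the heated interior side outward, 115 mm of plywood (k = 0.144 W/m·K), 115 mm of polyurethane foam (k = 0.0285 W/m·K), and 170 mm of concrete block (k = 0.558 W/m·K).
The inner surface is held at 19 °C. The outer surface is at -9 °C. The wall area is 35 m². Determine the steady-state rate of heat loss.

Q ≈ 191 W

Series thermal resistances:
R_plywood = L/(kA) = 0.115/(0.144×35) = 0.02282 K/W
R_polyurethane foam = L/(kA) = 0.115/(0.0285×35) = 0.1153 K/W
R_concrete block = L/(kA) = 0.17/(0.558×35) = 0.008705 K/W
R_total = 0.1468 K/W
Q = ΔT / R_total = 28 / 0.1468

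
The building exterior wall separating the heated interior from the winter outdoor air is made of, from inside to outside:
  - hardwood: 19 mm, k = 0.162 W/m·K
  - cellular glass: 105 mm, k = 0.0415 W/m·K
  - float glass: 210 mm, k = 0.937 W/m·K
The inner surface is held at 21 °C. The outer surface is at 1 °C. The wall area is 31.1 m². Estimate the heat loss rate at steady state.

Model the wall as resistances in series:
R_hardwood = L/(kA) = 0.019/(0.162×31.1) = 0.003771 K/W
R_cellular glass = L/(kA) = 0.105/(0.0415×31.1) = 0.08135 K/W
R_float glass = L/(kA) = 0.21/(0.937×31.1) = 0.007206 K/W
R_total = 0.09233 K/W
Q = ΔT / R_total = 20 / 0.09233

Q ≈ 217 W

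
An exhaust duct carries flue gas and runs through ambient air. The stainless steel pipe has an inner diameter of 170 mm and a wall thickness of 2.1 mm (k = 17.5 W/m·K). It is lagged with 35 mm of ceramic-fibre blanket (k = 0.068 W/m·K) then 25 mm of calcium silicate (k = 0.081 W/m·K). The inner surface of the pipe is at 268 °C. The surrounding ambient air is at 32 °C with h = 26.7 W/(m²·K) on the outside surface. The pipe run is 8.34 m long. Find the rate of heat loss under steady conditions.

Q ≈ 1640 W

For a radial system each layer contributes R = ln(r_out/r_in)/(2πkL); films add R = 1/(hA).
R_stainless steel pipe wall = ln(87.1/85)/(2π×17.5×8.34) = 2.661×10^-5 K/W
R_ceramic-fibre blanket = ln(122.1/87.1)/(2π×0.068×8.34) = 0.09479 K/W
R_calcium silicate = ln(147.1/122.1)/(2π×0.081×8.34) = 0.04389 K/W
R_outer film = 1/(h_o·2πr_oL) = 1/(26.7×2π×0.1471×8.34) = 0.004859 K/W
R_total = 0.1436 K/W
Q = ΔT/R_total = 236/0.1436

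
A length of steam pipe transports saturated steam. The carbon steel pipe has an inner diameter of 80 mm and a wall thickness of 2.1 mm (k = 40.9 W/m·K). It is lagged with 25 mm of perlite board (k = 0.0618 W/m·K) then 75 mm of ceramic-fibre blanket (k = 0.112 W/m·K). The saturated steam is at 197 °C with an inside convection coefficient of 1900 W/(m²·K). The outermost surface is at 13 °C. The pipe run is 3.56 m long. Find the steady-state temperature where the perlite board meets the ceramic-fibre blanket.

Radial resistances (cylindrical: R_cond = ln(r_o/r_i)/(2πkL), R_conv = 1/(h·2πrL)):
R_inner film = 1/(h_i·2πr₁L) = 1/(1900×2π×0.04×3.56) = 5.882×10^-4 K/W
R_carbon steel pipe wall = ln(42.1/40)/(2π×40.9×3.56) = 5.593×10^-5 K/W
R_perlite board = ln(67.1/42.1)/(2π×0.0618×3.56) = 0.3372 K/W
R_ceramic-fibre blanket = ln(142.1/67.1)/(2π×0.112×3.56) = 0.2995 K/W
R_total = 0.6374 K/W
Q = ΔT/R_total = 184/0.6374
Q = 289 W
T_interface = T_inner − Q·ΣR(inner→interface) = 197 − 289×0.3378

T ≈ 99.5 °C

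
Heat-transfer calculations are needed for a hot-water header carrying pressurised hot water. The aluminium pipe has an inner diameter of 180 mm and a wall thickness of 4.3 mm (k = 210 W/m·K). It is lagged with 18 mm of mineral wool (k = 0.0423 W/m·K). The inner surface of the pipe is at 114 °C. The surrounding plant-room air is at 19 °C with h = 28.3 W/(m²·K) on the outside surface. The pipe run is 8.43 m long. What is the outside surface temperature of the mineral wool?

T ≈ 25.7 °C

For a radial system each layer contributes R = ln(r_out/r_in)/(2πkL); films add R = 1/(hA).
R_aluminium pipe wall = ln(94.3/90)/(2π×210×8.43) = 4.196×10^-6 K/W
R_mineral wool = ln(112.3/94.3)/(2π×0.0423×8.43) = 0.07797 K/W
R_outer film = 1/(h_o·2πr_oL) = 1/(28.3×2π×0.1123×8.43) = 0.005941 K/W
R_total = 0.08391 K/W
Q = ΔT/R_total = 95/0.08391
Q = 1130 W
T_interface = T_inner − Q·ΣR(inner→interface) = 114 − 1130×0.07797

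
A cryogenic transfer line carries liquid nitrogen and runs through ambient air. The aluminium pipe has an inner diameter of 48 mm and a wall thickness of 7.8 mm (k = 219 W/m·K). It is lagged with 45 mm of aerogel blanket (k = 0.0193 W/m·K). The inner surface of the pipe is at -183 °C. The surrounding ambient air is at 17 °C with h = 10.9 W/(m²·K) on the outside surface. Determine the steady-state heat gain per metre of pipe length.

Treating each annulus and film as a series resistance:
R_aluminium pipe wall = ln(31.8/24)/(2π×219×1) = 2.045×10^-4 K/W
R_aerogel blanket = ln(76.8/31.8)/(2π×0.0193×1) = 7.271 K/W
R_outer film = 1/(h_o·2πr_oL) = 1/(10.9×2π×0.0768×1) = 0.1901 K/W
R_total = 7.461 K/W
Q = ΔT/R_total = 200/7.461

q′ ≈ 26.8 W/m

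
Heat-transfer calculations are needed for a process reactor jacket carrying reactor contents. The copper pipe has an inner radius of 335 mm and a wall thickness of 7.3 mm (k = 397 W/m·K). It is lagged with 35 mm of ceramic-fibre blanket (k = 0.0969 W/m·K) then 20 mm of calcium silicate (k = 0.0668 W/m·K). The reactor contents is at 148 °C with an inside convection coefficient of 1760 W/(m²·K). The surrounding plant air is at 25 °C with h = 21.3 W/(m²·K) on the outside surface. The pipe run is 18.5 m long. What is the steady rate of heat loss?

Q ≈ 7530 W

For a radial system each layer contributes R = ln(r_out/r_in)/(2πkL); films add R = 1/(hA).
R_inner film = 1/(h_i·2πr₁L) = 1/(1760×2π×0.335×18.5) = 1.459×10^-5 K/W
R_copper pipe wall = ln(342.3/335)/(2π×397×18.5) = 4.671×10^-7 K/W
R_ceramic-fibre blanket = ln(377.3/342.3)/(2π×0.0969×18.5) = 0.008643 K/W
R_calcium silicate = ln(397.3/377.3)/(2π×0.0668×18.5) = 0.006652 K/W
R_outer film = 1/(h_o·2πr_oL) = 1/(21.3×2π×0.3973×18.5) = 0.001017 K/W
R_total = 0.01633 K/W
Q = ΔT/R_total = 123/0.01633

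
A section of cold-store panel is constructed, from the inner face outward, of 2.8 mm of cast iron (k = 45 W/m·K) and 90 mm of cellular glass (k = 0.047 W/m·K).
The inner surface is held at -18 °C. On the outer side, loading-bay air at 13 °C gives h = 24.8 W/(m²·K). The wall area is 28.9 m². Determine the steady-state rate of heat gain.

Q ≈ 458 W

Thermal resistances in series:
R_cast iron = L/(kA) = 0.0028/(45×28.9) = 2.153×10^-6 K/W
R_cellular glass = L/(kA) = 0.09/(0.047×28.9) = 0.06626 K/W
R_outer film = 1/(h_o·A) = 1/(24.8×28.9) = 0.001395 K/W
R_total = 0.06766 K/W
Q = ΔT / R_total = 31 / 0.06766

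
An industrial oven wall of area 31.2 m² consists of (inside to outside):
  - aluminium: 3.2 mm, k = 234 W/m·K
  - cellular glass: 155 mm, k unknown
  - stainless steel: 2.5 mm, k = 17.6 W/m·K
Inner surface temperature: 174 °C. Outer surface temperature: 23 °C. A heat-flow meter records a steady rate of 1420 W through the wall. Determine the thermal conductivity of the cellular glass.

k ≈ 0.0467 W/(m·K)

Model the wall as resistances in series:
R_aluminium = L/(kA) = 0.0032/(234×31.2) = 4.383×10^-7 K/W
R_stainless steel = L/(kA) = 0.0025/(17.6×31.2) = 4.553×10^-6 K/W
Sum of known resistances R_other = 4.991×10^-6 K/W
Total R = ΔT/Q = 151/1420 = 0.1063 K/W
R_cellular glass = R_total − R_other = 0.1063 K/W
k = L/(R·A) = 0.155/(0.1063×31.2)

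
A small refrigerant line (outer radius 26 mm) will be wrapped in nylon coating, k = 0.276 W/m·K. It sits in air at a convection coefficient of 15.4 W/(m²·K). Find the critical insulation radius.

For a cylinder r_cr = k/h = 0.276/15.4
r_cr = 17.9 mm; since the bare radius (26 mm) is above r_cr, any added insulation will reduce heat loss.

r_cr ≈ 17.9 mm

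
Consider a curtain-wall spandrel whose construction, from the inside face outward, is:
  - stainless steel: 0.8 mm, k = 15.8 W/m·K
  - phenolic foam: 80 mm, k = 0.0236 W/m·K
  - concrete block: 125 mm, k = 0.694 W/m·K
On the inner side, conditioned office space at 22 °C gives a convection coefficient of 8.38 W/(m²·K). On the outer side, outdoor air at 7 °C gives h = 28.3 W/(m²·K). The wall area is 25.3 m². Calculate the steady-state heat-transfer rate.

Using the resistance-network approach (series):
R_inner film = 1/(h_i·A) = 1/(8.38×25.3) = 0.004717 K/W
R_stainless steel = L/(kA) = 0.0008/(15.8×25.3) = 2.001×10^-6 K/W
R_phenolic foam = L/(kA) = 0.08/(0.0236×25.3) = 0.134 K/W
R_concrete block = L/(kA) = 0.125/(0.694×25.3) = 0.007119 K/W
R_outer film = 1/(h_o·A) = 1/(28.3×25.3) = 0.001397 K/W
R_total = 0.1472 K/W
Q = ΔT / R_total = 15 / 0.1472

Q ≈ 102 W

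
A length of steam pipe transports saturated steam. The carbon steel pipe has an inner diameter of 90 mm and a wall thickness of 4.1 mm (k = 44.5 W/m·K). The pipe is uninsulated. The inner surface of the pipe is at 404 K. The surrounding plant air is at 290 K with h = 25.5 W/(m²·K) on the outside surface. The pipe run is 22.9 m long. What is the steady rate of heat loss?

Q ≈ 20500 W

Per-layer cylindrical resistances, series-summed:
R_carbon steel pipe wall = ln(49.1/45)/(2π×44.5×22.9) = 1.362×10^-5 K/W
R_outer film = 1/(h_o·2πr_oL) = 1/(25.5×2π×0.0491×22.9) = 0.005551 K/W
R_total = 0.005565 K/W
Q = ΔT/R_total = 114/0.005565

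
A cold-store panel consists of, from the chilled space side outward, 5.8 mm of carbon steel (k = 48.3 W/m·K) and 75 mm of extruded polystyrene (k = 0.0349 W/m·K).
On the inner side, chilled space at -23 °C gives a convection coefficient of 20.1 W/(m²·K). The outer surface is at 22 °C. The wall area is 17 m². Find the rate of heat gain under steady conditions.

Q ≈ 348 W

Using the resistance-network approach (series):
R_inner film = 1/(h_i·A) = 1/(20.1×17) = 0.002927 K/W
R_carbon steel = L/(kA) = 0.0058/(48.3×17) = 7.064×10^-6 K/W
R_extruded polystyrene = L/(kA) = 0.075/(0.0349×17) = 0.1264 K/W
R_total = 0.1293 K/W
Q = ΔT / R_total = 45 / 0.1293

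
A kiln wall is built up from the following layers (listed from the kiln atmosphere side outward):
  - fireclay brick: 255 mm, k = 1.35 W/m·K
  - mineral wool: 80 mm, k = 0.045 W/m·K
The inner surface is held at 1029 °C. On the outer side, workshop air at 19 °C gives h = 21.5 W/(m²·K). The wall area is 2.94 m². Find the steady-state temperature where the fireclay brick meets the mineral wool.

Using the resistance-network approach (series):
R_fireclay brick = L/(kA) = 0.255/(1.35×2.94) = 0.06425 K/W
R_mineral wool = L/(kA) = 0.08/(0.045×2.94) = 0.6047 K/W
R_outer film = 1/(h_o·A) = 1/(21.5×2.94) = 0.01582 K/W
R_total = 0.6848 K/W;  Q = ΔT/R_total = 1010/0.6848 = 1475 W
T_interface = T_inner − Q·ΣR(inner→interface) = 1029 − 1470×0.06425

T ≈ 934 °C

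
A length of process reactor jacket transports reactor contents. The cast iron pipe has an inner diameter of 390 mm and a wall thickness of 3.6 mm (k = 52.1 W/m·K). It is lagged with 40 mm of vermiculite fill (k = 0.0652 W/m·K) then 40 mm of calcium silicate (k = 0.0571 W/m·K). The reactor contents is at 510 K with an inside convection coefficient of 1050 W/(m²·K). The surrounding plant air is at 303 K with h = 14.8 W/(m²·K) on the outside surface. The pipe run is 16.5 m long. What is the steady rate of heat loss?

Q ≈ 3720 W

Per-layer cylindrical resistances, series-summed:
R_inner film = 1/(h_i·2πr₁L) = 1/(1050×2π×0.195×16.5) = 4.711×10^-5 K/W
R_cast iron pipe wall = ln(198.6/195)/(2π×52.1×16.5) = 3.387×10^-6 K/W
R_vermiculite fill = ln(238.6/198.6)/(2π×0.0652×16.5) = 0.02715 K/W
R_calcium silicate = ln(278.6/238.6)/(2π×0.0571×16.5) = 0.02618 K/W
R_outer film = 1/(h_o·2πr_oL) = 1/(14.8×2π×0.2786×16.5) = 0.002339 K/W
R_total = 0.05572 K/W
Q = ΔT/R_total = 207/0.05572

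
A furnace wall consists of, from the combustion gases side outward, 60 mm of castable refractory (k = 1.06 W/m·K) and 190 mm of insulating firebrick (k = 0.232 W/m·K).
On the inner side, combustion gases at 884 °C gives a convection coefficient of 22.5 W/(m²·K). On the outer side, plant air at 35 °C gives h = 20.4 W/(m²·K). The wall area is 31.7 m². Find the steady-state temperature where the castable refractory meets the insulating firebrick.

Series thermal resistances:
R_inner film = 1/(h_i·A) = 1/(22.5×31.7) = 0.001402 K/W
R_castable refractory = L/(kA) = 0.06/(1.06×31.7) = 0.001786 K/W
R_insulating firebrick = L/(kA) = 0.19/(0.232×31.7) = 0.02583 K/W
R_outer film = 1/(h_o·A) = 1/(20.4×31.7) = 0.001546 K/W
R_total = 0.03057 K/W;  Q = ΔT/R_total = 849/0.03057 = 27770 W
T_interface = T_inner − Q·ΣR(inner→interface) = 884 − 27800×0.003188

T ≈ 795 °C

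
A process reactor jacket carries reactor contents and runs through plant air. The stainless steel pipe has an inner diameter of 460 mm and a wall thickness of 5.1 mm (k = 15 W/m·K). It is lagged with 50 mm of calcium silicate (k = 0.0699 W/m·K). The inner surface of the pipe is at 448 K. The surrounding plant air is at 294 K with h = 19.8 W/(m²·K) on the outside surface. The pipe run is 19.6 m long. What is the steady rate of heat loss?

Treating each annulus and film as a series resistance:
R_stainless steel pipe wall = ln(235.1/230)/(2π×15×19.6) = 1.187×10^-5 K/W
R_calcium silicate = ln(285.1/235.1)/(2π×0.0699×19.6) = 0.0224 K/W
R_outer film = 1/(h_o·2πr_oL) = 1/(19.8×2π×0.2851×19.6) = 0.001438 K/W
R_total = 0.02385 K/W
Q = ΔT/R_total = 154/0.02385

Q ≈ 6460 W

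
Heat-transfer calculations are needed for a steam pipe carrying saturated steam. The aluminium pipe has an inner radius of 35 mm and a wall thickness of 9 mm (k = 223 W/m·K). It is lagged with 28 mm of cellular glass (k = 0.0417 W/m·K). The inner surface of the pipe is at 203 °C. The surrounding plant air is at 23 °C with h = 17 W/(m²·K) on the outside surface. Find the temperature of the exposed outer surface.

T ≈ 34.6 °C

For a radial system each layer contributes R = ln(r_out/r_in)/(2πkL); films add R = 1/(hA).
R_aluminium pipe wall = ln(44/35)/(2π×223×1) = 1.633×10^-4 K/W
R_cellular glass = ln(72/44)/(2π×0.0417×1) = 1.88 K/W
R_outer film = 1/(h_o·2πr_oL) = 1/(17×2π×0.072×1) = 0.13 K/W
R_total = 2.01 K/W
Q = ΔT/R_total = 180/2.01
Q = 89.6 W/m
T_interface = T_inner − Q·ΣR(inner→interface) = 203 − 89.6×1.88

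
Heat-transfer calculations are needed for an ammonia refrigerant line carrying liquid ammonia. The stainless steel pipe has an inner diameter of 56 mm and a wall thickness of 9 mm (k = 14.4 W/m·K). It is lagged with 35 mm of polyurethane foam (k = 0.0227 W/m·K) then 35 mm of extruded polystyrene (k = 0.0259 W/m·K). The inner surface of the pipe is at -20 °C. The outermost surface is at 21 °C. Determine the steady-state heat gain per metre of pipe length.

q′ ≈ 5.77 W/m

Per-layer cylindrical resistances, series-summed:
R_stainless steel pipe wall = ln(37/28)/(2π×14.4×1) = 0.00308 K/W
R_polyurethane foam = ln(72/37)/(2π×0.0227×1) = 4.668 K/W
R_extruded polystyrene = ln(107/72)/(2π×0.0259×1) = 2.434 K/W
R_total = 7.105 K/W
Q = ΔT/R_total = 41/7.105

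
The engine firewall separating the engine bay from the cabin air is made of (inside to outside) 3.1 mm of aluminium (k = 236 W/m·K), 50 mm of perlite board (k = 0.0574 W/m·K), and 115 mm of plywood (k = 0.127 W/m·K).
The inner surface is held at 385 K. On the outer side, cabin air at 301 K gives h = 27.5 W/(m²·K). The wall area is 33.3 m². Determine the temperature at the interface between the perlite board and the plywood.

Thermal resistances in series:
R_aluminium = L/(kA) = 0.0031/(236×33.3) = 3.945×10^-7 K/W
R_perlite board = L/(kA) = 0.05/(0.0574×33.3) = 0.02616 K/W
R_plywood = L/(kA) = 0.115/(0.127×33.3) = 0.02719 K/W
R_outer film = 1/(h_o·A) = 1/(27.5×33.3) = 0.001092 K/W
R_total = 0.05444 K/W;  Q = ΔT/R_total = 84/0.05444 = 1543 W
T_interface = T_inner − Q·ΣR(inner→interface) = 385 − 1540×0.02616

T ≈ 345 K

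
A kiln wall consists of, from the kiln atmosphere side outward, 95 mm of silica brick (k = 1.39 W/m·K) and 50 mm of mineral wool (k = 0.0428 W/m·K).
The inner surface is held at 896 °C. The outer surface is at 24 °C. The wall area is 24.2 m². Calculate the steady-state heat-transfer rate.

Q ≈ 17100 W

Thermal resistances in series:
R_silica brick = L/(kA) = 0.095/(1.39×24.2) = 0.002824 K/W
R_mineral wool = L/(kA) = 0.05/(0.0428×24.2) = 0.04827 K/W
R_total = 0.0511 K/W
Q = ΔT / R_total = 872 / 0.0511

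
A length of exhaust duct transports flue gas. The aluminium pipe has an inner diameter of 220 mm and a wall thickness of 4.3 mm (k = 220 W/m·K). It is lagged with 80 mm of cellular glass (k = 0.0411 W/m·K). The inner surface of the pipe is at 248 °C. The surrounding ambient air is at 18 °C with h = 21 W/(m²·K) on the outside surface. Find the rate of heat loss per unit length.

q′ ≈ 110 W/m

For a radial system each layer contributes R = ln(r_out/r_in)/(2πkL); films add R = 1/(hA).
R_aluminium pipe wall = ln(114.3/110)/(2π×220×1) = 2.774×10^-5 K/W
R_cellular glass = ln(194.3/114.3)/(2π×0.0411×1) = 2.055 K/W
R_outer film = 1/(h_o·2πr_oL) = 1/(21×2π×0.1943×1) = 0.03901 K/W
R_total = 2.094 K/W
Q = ΔT/R_total = 230/2.094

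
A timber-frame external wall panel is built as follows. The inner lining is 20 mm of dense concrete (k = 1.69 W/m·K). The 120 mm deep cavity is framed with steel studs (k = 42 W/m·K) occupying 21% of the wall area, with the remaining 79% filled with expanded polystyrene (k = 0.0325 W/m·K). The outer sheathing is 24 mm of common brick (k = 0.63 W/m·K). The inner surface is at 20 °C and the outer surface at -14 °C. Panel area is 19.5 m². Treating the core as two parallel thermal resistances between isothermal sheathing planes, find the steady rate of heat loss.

Sheathing layers in series; stud and cavity paths in parallel between them.
R_inner = 0.02/(1.69×19.5) = 6.069×10^-4 K/W
R_stud  = 0.12/(42×0.21×19.5) = 6.977×10^-4 K/W
R_cav   = 0.12/(0.0325×0.79×19.5) = 0.2397 K/W
1/R_core = 1/R_stud + 1/R_cav → R_core = 6.957×10^-4 K/W
R_outer = 0.024/(0.63×19.5) = 0.001954 K/W
R_total = 0.003256 K/W
Q = ΔT/R_total = 34/0.003256

Q ≈ 10400 W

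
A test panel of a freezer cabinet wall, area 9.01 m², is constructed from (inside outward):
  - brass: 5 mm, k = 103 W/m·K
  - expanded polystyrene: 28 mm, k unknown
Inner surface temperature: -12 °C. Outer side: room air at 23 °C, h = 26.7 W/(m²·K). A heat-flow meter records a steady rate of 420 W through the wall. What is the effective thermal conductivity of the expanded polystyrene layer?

k ≈ 0.0393 W/(m·K)

Model the wall as resistances in series:
R_brass = L/(kA) = 0.005/(103×9.01) = 5.388×10^-6 K/W
R_outer film = 1/(h_o·A) = 1/(26.7×9.01) = 0.004157 K/W
Sum of known resistances R_other = 0.004162 K/W
Total R = ΔT/Q = 35/420 = 0.08333 K/W
R_expanded polystyrene = R_total − R_other = 0.07917 K/W
k = L/(R·A) = 0.028/(0.07917×9.01)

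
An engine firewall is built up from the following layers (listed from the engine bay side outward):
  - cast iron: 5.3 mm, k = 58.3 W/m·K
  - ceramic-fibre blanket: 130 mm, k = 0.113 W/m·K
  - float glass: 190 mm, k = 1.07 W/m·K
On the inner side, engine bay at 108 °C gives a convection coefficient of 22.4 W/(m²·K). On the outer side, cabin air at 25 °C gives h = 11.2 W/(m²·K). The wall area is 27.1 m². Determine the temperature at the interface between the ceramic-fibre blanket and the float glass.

T ≈ 40.1 °C

Using the resistance-network approach (series):
R_inner film = 1/(h_i·A) = 1/(22.4×27.1) = 0.001647 K/W
R_cast iron = L/(kA) = 0.0053/(58.3×27.1) = 3.355×10^-6 K/W
R_ceramic-fibre blanket = L/(kA) = 0.13/(0.113×27.1) = 0.04245 K/W
R_float glass = L/(kA) = 0.19/(1.07×27.1) = 0.006552 K/W
R_outer film = 1/(h_o·A) = 1/(11.2×27.1) = 0.003295 K/W
R_total = 0.05395 K/W;  Q = ΔT/R_total = 83/0.05395 = 1538 W
T_interface = T_inner − Q·ΣR(inner→interface) = 108 − 1540×0.0441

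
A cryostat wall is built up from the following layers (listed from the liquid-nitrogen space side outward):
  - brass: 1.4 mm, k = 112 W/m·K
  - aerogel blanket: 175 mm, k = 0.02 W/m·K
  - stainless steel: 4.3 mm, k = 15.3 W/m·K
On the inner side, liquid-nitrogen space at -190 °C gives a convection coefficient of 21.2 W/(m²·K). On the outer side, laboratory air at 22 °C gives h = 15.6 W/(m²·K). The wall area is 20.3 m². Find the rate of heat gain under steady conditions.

Model the wall as resistances in series:
R_inner film = 1/(h_i·A) = 1/(21.2×20.3) = 0.002324 K/W
R_brass = L/(kA) = 0.0014/(112×20.3) = 6.158×10^-7 K/W
R_aerogel blanket = L/(kA) = 0.175/(0.02×20.3) = 0.431 K/W
R_stainless steel = L/(kA) = 0.0043/(15.3×20.3) = 1.384×10^-5 K/W
R_outer film = 1/(h_o·A) = 1/(15.6×20.3) = 0.003158 K/W
R_total = 0.4365 K/W
Q = ΔT / R_total = 212 / 0.4365

Q ≈ 486 W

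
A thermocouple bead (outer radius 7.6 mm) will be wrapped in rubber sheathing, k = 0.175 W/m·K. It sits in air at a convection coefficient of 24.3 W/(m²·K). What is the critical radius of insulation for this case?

For a sphere r_cr = 2k/h = 2×0.175/24.3
r_cr = 14.4 mm; since the bare radius (7.6 mm) is below r_cr, adding a thin layer of insulation will *increase* heat loss.

r_cr ≈ 14.4 mm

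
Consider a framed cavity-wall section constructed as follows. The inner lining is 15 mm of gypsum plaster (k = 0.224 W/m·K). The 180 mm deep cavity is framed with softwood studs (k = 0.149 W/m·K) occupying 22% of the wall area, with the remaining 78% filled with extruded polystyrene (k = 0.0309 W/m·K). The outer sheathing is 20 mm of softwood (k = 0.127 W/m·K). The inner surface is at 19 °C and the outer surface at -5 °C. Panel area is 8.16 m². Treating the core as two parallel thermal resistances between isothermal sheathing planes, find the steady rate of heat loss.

Q ≈ 57.8 W

Sheathing layers in series; stud and cavity paths in parallel between them.
R_inner = 0.015/(0.224×8.16) = 0.008206 K/W
R_stud  = 0.18/(0.149×0.22×8.16) = 0.6729 K/W
R_cav   = 0.18/(0.0309×0.78×8.16) = 0.9152 K/W
1/R_core = 1/R_stud + 1/R_cav → R_core = 0.3878 K/W
R_outer = 0.02/(0.127×8.16) = 0.0193 K/W
R_total = 0.4153 K/W
Q = ΔT/R_total = 24/0.4153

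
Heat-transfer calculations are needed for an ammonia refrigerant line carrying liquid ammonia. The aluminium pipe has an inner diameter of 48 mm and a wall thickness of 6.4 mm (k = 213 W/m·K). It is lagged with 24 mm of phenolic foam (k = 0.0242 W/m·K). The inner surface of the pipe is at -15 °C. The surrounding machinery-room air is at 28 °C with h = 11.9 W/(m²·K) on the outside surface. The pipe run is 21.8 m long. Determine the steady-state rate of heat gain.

Q ≈ 230 W

Per-layer cylindrical resistances, series-summed:
R_aluminium pipe wall = ln(30.4/24)/(2π×213×21.8) = 8.102×10^-6 K/W
R_phenolic foam = ln(54.4/30.4)/(2π×0.0242×21.8) = 0.1756 K/W
R_outer film = 1/(h_o·2πr_oL) = 1/(11.9×2π×0.0544×21.8) = 0.01128 K/W
R_total = 0.1868 K/W
Q = ΔT/R_total = 43/0.1868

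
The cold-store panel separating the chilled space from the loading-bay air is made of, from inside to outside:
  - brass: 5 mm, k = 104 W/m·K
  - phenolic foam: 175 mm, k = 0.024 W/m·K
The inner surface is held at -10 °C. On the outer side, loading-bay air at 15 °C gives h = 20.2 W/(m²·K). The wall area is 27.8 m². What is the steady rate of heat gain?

Series thermal resistances:
R_brass = L/(kA) = 0.005/(104×27.8) = 1.729×10^-6 K/W
R_phenolic foam = L/(kA) = 0.175/(0.024×27.8) = 0.2623 K/W
R_outer film = 1/(h_o·A) = 1/(20.2×27.8) = 0.001781 K/W
R_total = 0.2641 K/W
Q = ΔT / R_total = 25 / 0.2641

Q ≈ 94.7 W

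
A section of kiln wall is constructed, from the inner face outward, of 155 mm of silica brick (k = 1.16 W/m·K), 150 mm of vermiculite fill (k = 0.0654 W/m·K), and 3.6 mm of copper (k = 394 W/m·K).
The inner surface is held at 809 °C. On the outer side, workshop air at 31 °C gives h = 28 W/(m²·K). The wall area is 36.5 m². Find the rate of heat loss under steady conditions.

Q ≈ 11500 W

Series thermal resistances:
R_silica brick = L/(kA) = 0.155/(1.16×36.5) = 0.003661 K/W
R_vermiculite fill = L/(kA) = 0.15/(0.0654×36.5) = 0.06284 K/W
R_copper = L/(kA) = 0.0036/(394×36.5) = 2.503×10^-7 K/W
R_outer film = 1/(h_o·A) = 1/(28×36.5) = 9.785×10^-4 K/W
R_total = 0.06748 K/W
Q = ΔT / R_total = 778 / 0.06748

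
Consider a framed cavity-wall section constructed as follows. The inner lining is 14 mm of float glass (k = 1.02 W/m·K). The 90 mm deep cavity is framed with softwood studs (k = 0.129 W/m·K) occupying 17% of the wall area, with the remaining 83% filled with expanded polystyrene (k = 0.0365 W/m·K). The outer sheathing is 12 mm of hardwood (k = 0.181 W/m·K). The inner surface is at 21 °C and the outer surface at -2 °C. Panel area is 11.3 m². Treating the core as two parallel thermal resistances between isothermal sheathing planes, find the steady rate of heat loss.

Sheathing layers in series; stud and cavity paths in parallel between them.
R_inner = 0.014/(1.02×11.3) = 0.001215 K/W
R_stud  = 0.09/(0.129×0.17×11.3) = 0.3632 K/W
R_cav   = 0.09/(0.0365×0.83×11.3) = 0.2629 K/W
1/R_core = 1/R_stud + 1/R_cav → R_core = 0.1525 K/W
R_outer = 0.012/(0.181×11.3) = 0.005867 K/W
R_total = 0.1596 K/W
Q = ΔT/R_total = 23/0.1596

Q ≈ 144 W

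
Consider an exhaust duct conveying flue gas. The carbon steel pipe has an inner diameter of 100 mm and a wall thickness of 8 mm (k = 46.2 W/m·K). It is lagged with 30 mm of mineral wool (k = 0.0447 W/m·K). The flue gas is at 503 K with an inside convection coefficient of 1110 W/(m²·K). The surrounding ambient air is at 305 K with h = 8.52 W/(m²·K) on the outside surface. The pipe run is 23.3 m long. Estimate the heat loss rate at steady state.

Q ≈ 2710 W

Radial resistances (cylindrical: R_cond = ln(r_o/r_i)/(2πkL), R_conv = 1/(h·2πrL)):
R_inner film = 1/(h_i·2πr₁L) = 1/(1110×2π×0.05×23.3) = 1.231×10^-4 K/W
R_carbon steel pipe wall = ln(58/50)/(2π×46.2×23.3) = 2.194×10^-5 K/W
R_mineral wool = ln(88/58)/(2π×0.0447×23.3) = 0.06371 K/W
R_outer film = 1/(h_o·2πr_oL) = 1/(8.52×2π×0.088×23.3) = 0.00911 K/W
R_total = 0.07296 K/W
Q = ΔT/R_total = 198/0.07296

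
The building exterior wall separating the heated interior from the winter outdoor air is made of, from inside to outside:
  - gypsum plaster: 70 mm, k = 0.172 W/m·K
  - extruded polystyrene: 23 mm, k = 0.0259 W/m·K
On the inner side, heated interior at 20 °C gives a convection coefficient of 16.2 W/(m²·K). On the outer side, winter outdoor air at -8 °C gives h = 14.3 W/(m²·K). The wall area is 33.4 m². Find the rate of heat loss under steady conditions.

Q ≈ 656 W

Using the resistance-network approach (series):
R_inner film = 1/(h_i·A) = 1/(16.2×33.4) = 0.001848 K/W
R_gypsum plaster = L/(kA) = 0.07/(0.172×33.4) = 0.01218 K/W
R_extruded polystyrene = L/(kA) = 0.023/(0.0259×33.4) = 0.02659 K/W
R_outer film = 1/(h_o·A) = 1/(14.3×33.4) = 0.002094 K/W
R_total = 0.04271 K/W
Q = ΔT / R_total = 28 / 0.04271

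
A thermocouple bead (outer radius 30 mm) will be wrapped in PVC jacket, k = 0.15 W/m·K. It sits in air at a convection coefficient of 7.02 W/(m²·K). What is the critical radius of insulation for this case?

For a sphere r_cr = 2k/h = 2×0.15/7.02
r_cr = 42.7 mm; since the bare radius (30 mm) is below r_cr, adding a thin layer of insulation will *increase* heat loss.

r_cr ≈ 42.7 mm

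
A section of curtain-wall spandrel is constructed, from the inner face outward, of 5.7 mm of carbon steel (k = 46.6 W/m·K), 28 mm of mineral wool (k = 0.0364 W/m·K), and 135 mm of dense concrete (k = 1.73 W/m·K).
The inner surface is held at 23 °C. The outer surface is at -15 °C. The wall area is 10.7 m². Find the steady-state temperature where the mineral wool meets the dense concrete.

T ≈ -11.5 °C

Using the resistance-network approach (series):
R_carbon steel = L/(kA) = 0.0057/(46.6×10.7) = 1.143×10^-5 K/W
R_mineral wool = L/(kA) = 0.028/(0.0364×10.7) = 0.07189 K/W
R_dense concrete = L/(kA) = 0.135/(1.73×10.7) = 0.007293 K/W
R_total = 0.0792 K/W;  Q = ΔT/R_total = 38/0.0792 = 479.8 W
T_interface = T_inner − Q·ΣR(inner→interface) = 23 − 480×0.0719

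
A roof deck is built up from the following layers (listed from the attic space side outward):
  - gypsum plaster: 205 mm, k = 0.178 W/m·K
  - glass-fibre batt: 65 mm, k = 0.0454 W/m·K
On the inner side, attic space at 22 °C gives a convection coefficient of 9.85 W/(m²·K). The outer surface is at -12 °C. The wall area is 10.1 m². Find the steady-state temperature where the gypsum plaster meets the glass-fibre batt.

Treating each layer as a thermal resistance in series:
R_inner film = 1/(h_i·A) = 1/(9.85×10.1) = 0.01005 K/W
R_gypsum plaster = L/(kA) = 0.205/(0.178×10.1) = 0.114 K/W
R_glass-fibre batt = L/(kA) = 0.065/(0.0454×10.1) = 0.1418 K/W
R_total = 0.2658 K/W;  Q = ΔT/R_total = 34/0.2658 = 127.9 W
T_interface = T_inner − Q·ΣR(inner→interface) = 22 − 128×0.1241

T ≈ 6.13 °C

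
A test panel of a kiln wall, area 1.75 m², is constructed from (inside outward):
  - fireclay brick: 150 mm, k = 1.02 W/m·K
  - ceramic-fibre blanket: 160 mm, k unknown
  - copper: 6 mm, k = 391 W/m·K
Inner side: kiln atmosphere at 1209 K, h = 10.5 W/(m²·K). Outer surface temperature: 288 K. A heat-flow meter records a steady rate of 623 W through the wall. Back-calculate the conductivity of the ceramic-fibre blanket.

Using the resistance-network approach (series):
R_inner film = 1/(h_i·A) = 1/(10.5×1.75) = 0.05442 K/W
R_fireclay brick = L/(kA) = 0.15/(1.02×1.75) = 0.08403 K/W
R_copper = L/(kA) = 0.006/(391×1.75) = 8.769×10^-6 K/W
Sum of known resistances R_other = 0.1385 K/W
Total R = ΔT/Q = 921/623 = 1.478 K/W
R_ceramic-fibre blanket = R_total − R_other = 1.34 K/W
k = L/(R·A) = 0.16/(1.34×1.75)

k ≈ 0.0682 W/(m·K)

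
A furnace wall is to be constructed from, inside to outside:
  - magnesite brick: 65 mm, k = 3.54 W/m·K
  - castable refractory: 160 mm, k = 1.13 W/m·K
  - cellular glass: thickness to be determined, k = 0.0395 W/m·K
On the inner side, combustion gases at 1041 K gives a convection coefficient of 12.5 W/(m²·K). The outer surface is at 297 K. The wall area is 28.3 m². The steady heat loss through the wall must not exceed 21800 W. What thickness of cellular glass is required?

L ≈ 28.7 mm

Series thermal resistances:
R_inner film = 1/(h_i·A) = 1/(12.5×28.3) = 0.002827 K/W
R_magnesite brick = L/(kA) = 0.065/(3.54×28.3) = 6.488×10^-4 K/W
R_castable refractory = L/(kA) = 0.16/(1.13×28.3) = 0.005003 K/W
Sum of the known resistances R_other = 0.008479 K/W
Required total resistance R_tot = ΔT/Q_allow = 744/21800 = 0.03413 K/W
R_cellular glass = R_tot − R_other = 0.02565 K/W
L = R·k·A = 0.02565×0.0395×28.3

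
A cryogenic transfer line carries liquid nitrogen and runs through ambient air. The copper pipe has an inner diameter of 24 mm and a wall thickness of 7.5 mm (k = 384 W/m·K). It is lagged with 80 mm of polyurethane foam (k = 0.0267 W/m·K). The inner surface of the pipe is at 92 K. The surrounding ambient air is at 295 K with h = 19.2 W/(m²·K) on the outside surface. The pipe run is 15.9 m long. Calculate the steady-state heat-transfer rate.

Q ≈ 329 W

Radial resistances (cylindrical: R_cond = ln(r_o/r_i)/(2πkL), R_conv = 1/(h·2πrL)):
R_copper pipe wall = ln(19.5/12)/(2π×384×15.9) = 1.266×10^-5 K/W
R_polyurethane foam = ln(99.5/19.5)/(2π×0.0267×15.9) = 0.611 K/W
R_outer film = 1/(h_o·2πr_oL) = 1/(19.2×2π×0.0995×15.9) = 0.00524 K/W
R_total = 0.6162 K/W
Q = ΔT/R_total = 203/0.6162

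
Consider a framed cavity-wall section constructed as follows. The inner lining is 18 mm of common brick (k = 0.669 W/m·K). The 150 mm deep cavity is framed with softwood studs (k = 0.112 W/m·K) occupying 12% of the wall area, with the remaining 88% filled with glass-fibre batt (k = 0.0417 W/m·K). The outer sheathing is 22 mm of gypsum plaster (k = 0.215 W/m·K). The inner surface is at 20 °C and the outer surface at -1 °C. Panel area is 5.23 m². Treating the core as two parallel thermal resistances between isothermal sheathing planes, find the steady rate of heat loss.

Sheathing layers in series; stud and cavity paths in parallel between them.
R_inner = 0.018/(0.669×5.23) = 0.005145 K/W
R_stud  = 0.15/(0.112×0.12×5.23) = 2.134 K/W
R_cav   = 0.15/(0.0417×0.88×5.23) = 0.7816 K/W
1/R_core = 1/R_stud + 1/R_cav → R_core = 0.5721 K/W
R_outer = 0.022/(0.215×5.23) = 0.01957 K/W
R_total = 0.5968 K/W
Q = ΔT/R_total = 21/0.5968

Q ≈ 35.2 W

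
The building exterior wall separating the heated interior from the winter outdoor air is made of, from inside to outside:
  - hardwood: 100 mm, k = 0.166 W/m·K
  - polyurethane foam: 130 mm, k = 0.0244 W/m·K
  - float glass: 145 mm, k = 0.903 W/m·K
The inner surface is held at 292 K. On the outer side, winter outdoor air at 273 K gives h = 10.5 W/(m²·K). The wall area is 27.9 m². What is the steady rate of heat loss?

Series thermal resistances:
R_hardwood = L/(kA) = 0.1/(0.166×27.9) = 0.02159 K/W
R_polyurethane foam = L/(kA) = 0.13/(0.0244×27.9) = 0.191 K/W
R_float glass = L/(kA) = 0.145/(0.903×27.9) = 0.005755 K/W
R_outer film = 1/(h_o·A) = 1/(10.5×27.9) = 0.003414 K/W
R_total = 0.2217 K/W
Q = ΔT / R_total = 19 / 0.2217

Q ≈ 85.7 W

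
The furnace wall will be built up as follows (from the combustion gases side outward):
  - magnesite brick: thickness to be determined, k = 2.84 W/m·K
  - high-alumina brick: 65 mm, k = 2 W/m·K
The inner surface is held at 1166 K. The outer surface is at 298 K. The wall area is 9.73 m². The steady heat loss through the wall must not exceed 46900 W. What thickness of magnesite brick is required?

L ≈ 419 mm

Using the resistance-network approach (series):
R_high-alumina brick = L/(kA) = 0.065/(2×9.73) = 0.00334 K/W
Sum of the known resistances R_other = 0.00334 K/W
Required total resistance R_tot = ΔT/Q_allow = 868/46900 = 0.01851 K/W
R_magnesite brick = R_tot − R_other = 0.01517 K/W
L = R·k·A = 0.01517×2.84×9.73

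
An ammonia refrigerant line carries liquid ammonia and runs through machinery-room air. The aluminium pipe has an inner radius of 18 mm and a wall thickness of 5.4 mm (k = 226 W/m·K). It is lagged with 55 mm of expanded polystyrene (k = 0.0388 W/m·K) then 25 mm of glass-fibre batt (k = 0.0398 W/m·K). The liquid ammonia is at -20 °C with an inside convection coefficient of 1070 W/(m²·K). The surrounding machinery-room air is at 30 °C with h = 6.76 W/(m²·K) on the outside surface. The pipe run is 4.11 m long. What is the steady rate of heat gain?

Q ≈ 32.6 W

For a radial system each layer contributes R = ln(r_out/r_in)/(2πkL); films add R = 1/(hA).
R_inner film = 1/(h_i·2πr₁L) = 1/(1070×2π×0.018×4.11) = 0.002011 K/W
R_aluminium pipe wall = ln(23.4/18)/(2π×226×4.11) = 4.495×10^-5 K/W
R_expanded polystyrene = ln(78.4/23.4)/(2π×0.0388×4.11) = 1.207 K/W
R_glass-fibre batt = ln(103.4/78.4)/(2π×0.0398×4.11) = 0.2693 K/W
R_outer film = 1/(h_o·2πr_oL) = 1/(6.76×2π×0.1034×4.11) = 0.0554 K/W
R_total = 1.533 K/W
Q = ΔT/R_total = 50/1.533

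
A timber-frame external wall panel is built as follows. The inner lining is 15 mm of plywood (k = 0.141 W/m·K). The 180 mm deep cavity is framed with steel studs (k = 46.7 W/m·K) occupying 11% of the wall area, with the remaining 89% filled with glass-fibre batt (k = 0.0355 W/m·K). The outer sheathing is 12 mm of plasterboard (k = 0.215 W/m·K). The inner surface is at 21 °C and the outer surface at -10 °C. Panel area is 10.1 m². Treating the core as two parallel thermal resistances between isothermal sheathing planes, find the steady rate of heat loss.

Sheathing layers in series; stud and cavity paths in parallel between them.
R_inner = 0.015/(0.141×10.1) = 0.01053 K/W
R_stud  = 0.18/(46.7×0.11×10.1) = 0.003469 K/W
R_cav   = 0.18/(0.0355×0.89×10.1) = 0.5641 K/W
1/R_core = 1/R_stud + 1/R_cav → R_core = 0.003448 K/W
R_outer = 0.012/(0.215×10.1) = 0.005526 K/W
R_total = 0.01951 K/W
Q = ΔT/R_total = 31/0.01951

Q ≈ 1590 W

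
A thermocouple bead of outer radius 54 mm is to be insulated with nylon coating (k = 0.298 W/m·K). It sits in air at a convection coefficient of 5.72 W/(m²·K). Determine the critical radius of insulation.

For a sphere r_cr = 2k/h = 2×0.298/5.72
r_cr = 104 mm; since the bare radius (54 mm) is below r_cr, adding a thin layer of insulation will *increase* heat loss.

r_cr ≈ 104 mm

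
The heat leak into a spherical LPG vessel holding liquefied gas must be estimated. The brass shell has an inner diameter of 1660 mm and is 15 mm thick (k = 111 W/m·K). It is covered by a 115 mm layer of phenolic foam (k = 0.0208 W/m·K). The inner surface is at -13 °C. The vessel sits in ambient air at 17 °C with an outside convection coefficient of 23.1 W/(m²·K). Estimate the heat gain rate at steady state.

Radial (spherical) resistances in series:
R_brass shell = (1/0.83 − 1/0.845)/(4π×111) = 1.533×10^-5 K/W
R_phenolic foam = (1/0.845 − 1/0.96)/(4π×0.0208) = 0.5424 K/W
R_outer film = 1/(h·4πr_o²) = 1/(23.1×4π×0.96²) = 0.003738 K/W
R_total = 0.5461 K/W
Q = ΔT/R_total = 30/0.5461

Q ≈ 54.9 W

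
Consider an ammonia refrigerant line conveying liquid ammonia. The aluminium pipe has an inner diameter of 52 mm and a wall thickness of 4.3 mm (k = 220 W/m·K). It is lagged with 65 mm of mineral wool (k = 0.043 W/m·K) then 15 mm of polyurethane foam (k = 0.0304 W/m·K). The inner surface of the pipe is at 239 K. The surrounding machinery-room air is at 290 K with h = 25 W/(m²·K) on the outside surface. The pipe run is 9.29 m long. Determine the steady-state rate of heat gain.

Q ≈ 93.6 W

For a radial system each layer contributes R = ln(r_out/r_in)/(2πkL); films add R = 1/(hA).
R_aluminium pipe wall = ln(30.3/26)/(2π×220×9.29) = 1.192×10^-5 K/W
R_mineral wool = ln(95.3/30.3)/(2π×0.043×9.29) = 0.4565 K/W
R_polyurethane foam = ln(110.3/95.3)/(2π×0.0304×9.29) = 0.08238 K/W
R_outer film = 1/(h_o·2πr_oL) = 1/(25×2π×0.1103×9.29) = 0.006213 K/W
R_total = 0.5451 K/W
Q = ΔT/R_total = 51/0.5451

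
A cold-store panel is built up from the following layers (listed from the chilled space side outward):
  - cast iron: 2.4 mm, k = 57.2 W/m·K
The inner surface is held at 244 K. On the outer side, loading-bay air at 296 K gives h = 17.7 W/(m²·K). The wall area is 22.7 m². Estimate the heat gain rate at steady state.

Using the resistance-network approach (series):
R_cast iron = L/(kA) = 0.0024/(57.2×22.7) = 1.848×10^-6 K/W
R_outer film = 1/(h_o·A) = 1/(17.7×22.7) = 0.002489 K/W
R_total = 0.002491 K/W
Q = ΔT / R_total = 52 / 0.002491

Q ≈ 20900 W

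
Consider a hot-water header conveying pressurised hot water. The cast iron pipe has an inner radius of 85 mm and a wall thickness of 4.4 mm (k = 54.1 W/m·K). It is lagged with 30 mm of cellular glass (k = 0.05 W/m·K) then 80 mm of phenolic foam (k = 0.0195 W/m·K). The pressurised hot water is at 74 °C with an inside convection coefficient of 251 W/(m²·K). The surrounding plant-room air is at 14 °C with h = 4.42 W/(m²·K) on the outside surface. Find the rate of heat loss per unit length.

Per-layer cylindrical resistances, series-summed:
R_inner film = 1/(h_i·2πr₁L) = 1/(251×2π×0.085×1) = 0.00746 K/W
R_cast iron pipe wall = ln(89.4/85)/(2π×54.1×1) = 1.485×10^-4 K/W
R_cellular glass = ln(119.4/89.4)/(2π×0.05×1) = 0.9211 K/W
R_phenolic foam = ln(199.4/119.4)/(2π×0.0195×1) = 4.186 K/W
R_outer film = 1/(h_o·2πr_oL) = 1/(4.42×2π×0.1994×1) = 0.1806 K/W
R_total = 5.295 K/W
Q = ΔT/R_total = 60/5.295

q′ ≈ 11.3 W/m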